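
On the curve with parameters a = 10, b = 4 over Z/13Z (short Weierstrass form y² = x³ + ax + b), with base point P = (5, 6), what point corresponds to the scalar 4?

Repeated addition: build up to 4P.
2P: tangent at (5, 6): λ = (3·5² + 10)/(2·6) ≡ 7/12. 12⁻¹ ≡ 12 (mod 13) since 12·12 = 144 ≡ 1, so λ ≡ 7·12 ≡ 6.
  x = λ² - 5 - 5 = 36 - 10 ≡ 0; y = λ·(5 - 0) - 6 ≡ 11. → (0, 11)
3P: (0, 11) + (5, 6). λ = (6 - 11)/(5 - 0) ≡ 8/5 mod 13. 5⁻¹ ≡ 8 (mod 13), so λ ≡ 12.
  x = λ² - 0 - 5 = 144 - 5 ≡ 9; y = λ·(0 - 9) - 11 ≡ 11. → (9, 11)
4P: (9, 11) + (5, 6). λ = (6 - 11)/(5 - 9) ≡ 8/9 mod 13. 9⁻¹ ≡ 3 (mod 13) since 9·3 = 27 ≡ 1, so λ ≡ 11.
  x = λ² - 9 - 5 = 121 - 14 ≡ 3; y = λ·(9 - 3) - 11 ≡ 3. → (3, 3)

(3, 3)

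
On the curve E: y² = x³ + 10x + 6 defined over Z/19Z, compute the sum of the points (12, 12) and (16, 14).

(15, 15)

(12, 12) + (16, 14). λ = (14 - 12)/(16 - 12) ≡ 2/4 mod 19. 4⁻¹ ≡ 5 (mod 19), so λ ≡ 10.
  x = λ² - 12 - 16 = 100 - 28 ≡ 15; y = λ·(12 - 15) - 12 ≡ 15. → (15, 15)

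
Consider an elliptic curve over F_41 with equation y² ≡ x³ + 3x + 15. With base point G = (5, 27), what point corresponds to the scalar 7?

Repeated addition: build up to 7G.
2G: tangent at (5, 27): λ = (3·5² + 3)/(2·27) ≡ 37/13. 13⁻¹ ≡ 19 (mod 41) since 13·19 = 247 ≡ 1, so λ ≡ 37·19 ≡ 6.
  x = λ² - 5 - 5 = 36 - 10 ≡ 26; y = λ·(5 - 26) - 27 ≡ 11. → (26, 11)
3G: (26, 11) + (5, 27). λ = (27 - 11)/(5 - 26) ≡ 16/20 mod 41. 20⁻¹ ≡ 39 (mod 41), so λ ≡ 9.
  x = λ² - 26 - 5 = 81 - 31 ≡ 9; y = λ·(26 - 9) - 11 ≡ 19. → (9, 19)
4G: (9, 19) + (5, 27). λ = (27 - 19)/(5 - 9) ≡ 8/37 mod 41. 37⁻¹ ≡ 10 (mod 41), so λ ≡ 39.
  x = λ² - 9 - 5 = 1521 - 14 ≡ 31; y = λ·(9 - 31) - 19 ≡ 25. → (31, 25)
5G: (31, 25) + (5, 27). λ = (27 - 25)/(5 - 31) ≡ 2/15 mod 41. 15⁻¹ ≡ 11 (mod 41) since 15·11 = 165 ≡ 1, so λ ≡ 22.
  x = λ² - 31 - 5 = 484 - 36 ≡ 38; y = λ·(31 - 38) - 25 ≡ 26. → (38, 26)
6G: (38, 26) + (5, 27). λ = (27 - 26)/(5 - 38) ≡ 1/8 mod 41. 8⁻¹ ≡ 36 (mod 41) since 8·36 = 288 ≡ 1, so λ ≡ 36.
  x = λ² - 38 - 5 = 1296 - 43 ≡ 23; y = λ·(38 - 23) - 26 ≡ 22. → (23, 22)
7G: (23, 22) + (5, 27). λ = (27 - 22)/(5 - 23) ≡ 5/23 mod 41. 23⁻¹ ≡ 25 (mod 41) since 23·25 = 575 ≡ 1, so λ ≡ 2.
  x = λ² - 23 - 5 = 4 - 28 ≡ 17; y = λ·(23 - 17) - 22 ≡ 31. → (17, 31)

(17, 31)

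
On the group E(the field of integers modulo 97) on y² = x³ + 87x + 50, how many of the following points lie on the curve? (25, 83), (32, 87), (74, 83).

(25, 83): 83² ≡ 2, rhs ≡ 2 → on.
(32, 87): 87² ≡ 3, rhs ≡ 3 → on.
(74, 83): 83² ≡ 2, rhs ≡ 44 → off.

2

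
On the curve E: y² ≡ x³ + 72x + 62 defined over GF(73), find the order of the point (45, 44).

12

2P: tangent at (45, 44): λ = (3·45² + 72)/(2·44) ≡ 15/15. 15⁻¹ ≡ 39 (mod 73), so λ ≡ 15·39 ≡ 1.
  x = λ² - 45 - 45 = 1 - 90 ≡ 57; y = λ·(45 - 57) - 44 ≡ 17. → (57, 17)
3P: (57, 17) + (45, 44). λ = (44 - 17)/(45 - 57) ≡ 27/61 mod 73. 61⁻¹ ≡ 6 (mod 73), so λ ≡ 16.
  x = λ² - 57 - 45 = 256 - 102 ≡ 8; y = λ·(57 - 8) - 17 ≡ 37. → (8, 37)
4P: (8, 37) + (45, 44). λ = (44 - 37)/(45 - 8) ≡ 7/37 mod 73. 37⁻¹ ≡ 2 (mod 73), so λ ≡ 14.
  x = λ² - 8 - 45 = 196 - 53 ≡ 70; y = λ·(8 - 70) - 37 ≡ 44. → (70, 44)
5P: (70, 44) + (45, 44). λ = (44 - 44)/(45 - 70) ≡ 0/48 mod 73. 48⁻¹ ≡ 35 (mod 73), so λ ≡ 0.
  x = λ² - 70 - 45 = 0 - 115 ≡ 31; y = λ·(70 - 31) - 44 ≡ 29. → (31, 29)
6P: (31, 29) + (45, 44). λ = (44 - 29)/(45 - 31) ≡ 15/14 mod 73. 14⁻¹ ≡ 47 (mod 73), so λ ≡ 48.
  x = λ² - 31 - 45 = 2304 - 76 ≡ 38; y = λ·(31 - 38) - 29 ≡ 0. → (38, 0)
7P: (38, 0) + (45, 44). λ = (44 - 0)/(45 - 38) ≡ 44/7 mod 73. 7⁻¹ ≡ 21 (mod 73) since 7·21 = 147 ≡ 1, so λ ≡ 48.
  x = λ² - 38 - 45 = 2304 - 83 ≡ 31; y = λ·(38 - 31) - 0 ≡ 44. → (31, 44)
8P: (31, 44) + (45, 44). λ = (44 - 44)/(45 - 31) ≡ 0/14 mod 73. 14⁻¹ ≡ 47 (mod 73), so λ ≡ 0.
  x = λ² - 31 - 45 = 0 - 76 ≡ 70; y = λ·(31 - 70) - 44 ≡ 29. → (70, 29)
9P: (70, 29) + (45, 44). λ = (44 - 29)/(45 - 70) ≡ 15/48 mod 73. 48⁻¹ ≡ 35 (mod 73) since 48·35 = 1680 ≡ 1, so λ ≡ 14.
  x = λ² - 70 - 45 = 196 - 115 ≡ 8; y = λ·(70 - 8) - 29 ≡ 36. → (8, 36)
10P: (8, 36) + (45, 44). λ = (44 - 36)/(45 - 8) ≡ 8/37 mod 73. 37⁻¹ ≡ 2 (mod 73), so λ ≡ 16.
  x = λ² - 8 - 45 = 256 - 53 ≡ 57; y = λ·(8 - 57) - 36 ≡ 56. → (57, 56)
11P: (57, 56) + (45, 44). λ = (44 - 56)/(45 - 57) ≡ 61/61 mod 73. 61⁻¹ ≡ 6 (mod 73), so λ ≡ 1.
  x = λ² - 57 - 45 = 1 - 102 ≡ 45; y = λ·(57 - 45) - 56 ≡ 29. → (45, 29)
12P: (45, 29) + (45, 44): same x and y₁ ≡ -y₂, so the sum is O.
12P = O, so the order is 12.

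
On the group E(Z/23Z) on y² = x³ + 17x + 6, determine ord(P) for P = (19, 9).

2P: tangent at (19, 9): λ = (3·19² + 17)/(2·9) ≡ 19/18. 18⁻¹ ≡ 9 (mod 23) since 18·9 = 162 ≡ 1, so λ ≡ 19·9 ≡ 10.
  x = λ² - 19 - 19 = 100 - 38 ≡ 16; y = λ·(19 - 16) - 9 ≡ 21. → (16, 21)
3P: (16, 21) + (19, 9). λ = (9 - 21)/(19 - 16) ≡ 11/3 mod 23. 3⁻¹ ≡ 8 (mod 23), so λ ≡ 19.
  x = λ² - 16 - 19 = 361 - 35 ≡ 4; y = λ·(16 - 4) - 21 ≡ 0. → (4, 0)
4P: (4, 0) + (19, 9). λ = (9 - 0)/(19 - 4) ≡ 9/15 mod 23. 15⁻¹ ≡ 20 (mod 23), so λ ≡ 19.
  x = λ² - 4 - 19 = 361 - 23 ≡ 16; y = λ·(4 - 16) - 0 ≡ 2. → (16, 2)
5P: (16, 2) + (19, 9). λ = (9 - 2)/(19 - 16) ≡ 7/3 mod 23. 3⁻¹ ≡ 8 (mod 23), so λ ≡ 10.
  x = λ² - 16 - 19 = 100 - 35 ≡ 19; y = λ·(16 - 19) - 2 ≡ 14. → (19, 14)
6P: (19, 14) + (19, 9): same x and y₁ ≡ -y₂, so the sum is ∞.
6P = ∞, so the order is 6.

6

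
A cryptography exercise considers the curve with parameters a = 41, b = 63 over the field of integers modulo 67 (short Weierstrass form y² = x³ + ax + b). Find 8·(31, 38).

(24, 8)

Write Q = (31, 38).
Repeated addition: build up to 8Q.
2Q: tangent at (31, 38): λ = (3·31² + 41)/(2·38) ≡ 43/9. 9⁻¹ ≡ 15 (mod 67) since 9·15 = 135 ≡ 1, so λ ≡ 43·15 ≡ 42.
  x = λ² - 31 - 31 = 1764 - 62 ≡ 27; y = λ·(31 - 27) - 38 ≡ 63. → (27, 63)
3Q: (27, 63) + (31, 38). λ = (38 - 63)/(31 - 27) ≡ 42/4 mod 67. 4⁻¹ ≡ 17 (mod 67), so λ ≡ 44.
  x = λ² - 27 - 31 = 1936 - 58 ≡ 2; y = λ·(27 - 2) - 63 ≡ 32. → (2, 32)
4Q: (2, 32) + (31, 38). λ = (38 - 32)/(31 - 2) ≡ 6/29 mod 67. 29⁻¹ ≡ 37 (mod 67) since 29·37 = 1073 ≡ 1, so λ ≡ 21.
  x = λ² - 2 - 31 = 441 - 33 ≡ 6; y = λ·(2 - 6) - 32 ≡ 18. → (6, 18)
5Q: (6, 18) + (31, 38). λ = (38 - 18)/(31 - 6) ≡ 20/25 mod 67. 25⁻¹ ≡ 59 (mod 67) since 25·59 = 1475 ≡ 1, so λ ≡ 41.
  x = λ² - 6 - 31 = 1681 - 37 ≡ 36; y = λ·(6 - 36) - 18 ≡ 25. → (36, 25)
6Q: (36, 25) + (31, 38). λ = (38 - 25)/(31 - 36) ≡ 13/62 mod 67. 62⁻¹ ≡ 40 (mod 67) since 62·40 = 2480 ≡ 1, so λ ≡ 51.
  x = λ² - 36 - 31 = 2601 - 67 ≡ 55; y = λ·(36 - 55) - 25 ≡ 11. → (55, 11)
7Q: (55, 11) + (31, 38). λ = (38 - 11)/(31 - 55) ≡ 27/43 mod 67. 43⁻¹ ≡ 53 (mod 67), so λ ≡ 24.
  x = λ² - 55 - 31 = 576 - 86 ≡ 21; y = λ·(55 - 21) - 11 ≡ 1. → (21, 1)
8Q: (21, 1) + (31, 38). λ = (38 - 1)/(31 - 21) ≡ 37/10 mod 67. 10⁻¹ ≡ 47 (mod 67), so λ ≡ 64.
  x = λ² - 21 - 31 = 4096 - 52 ≡ 24; y = λ·(21 - 24) - 1 ≡ 8. → (24, 8)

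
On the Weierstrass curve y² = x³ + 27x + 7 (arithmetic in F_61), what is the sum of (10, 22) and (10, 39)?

O

The two points share x = 10 and their y-coordinates satisfy 22 + 39 ≡ 0 (mod 61), so they are inverses. Their sum is ∞.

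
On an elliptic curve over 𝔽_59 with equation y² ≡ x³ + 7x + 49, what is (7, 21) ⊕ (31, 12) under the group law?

(7, 21) + (31, 12). λ = (12 - 21)/(31 - 7) ≡ 50/24 mod 59. 24⁻¹ ≡ 32 (mod 59), so λ ≡ 7.
  x = λ² - 7 - 31 = 49 - 38 ≡ 11; y = λ·(7 - 11) - 21 ≡ 10. → (11, 10)

(11, 10)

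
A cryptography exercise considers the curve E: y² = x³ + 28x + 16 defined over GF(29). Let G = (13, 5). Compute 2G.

tangent at (13, 5): λ = (3·13² + 28)/(2·5) ≡ 13/10. 10⁻¹ ≡ 3 (mod 29), so λ ≡ 13·3 ≡ 10.
  x = λ² - 13 - 13 = 100 - 26 ≡ 16; y = λ·(13 - 16) - 5 ≡ 23. → (16, 23)

(16, 23)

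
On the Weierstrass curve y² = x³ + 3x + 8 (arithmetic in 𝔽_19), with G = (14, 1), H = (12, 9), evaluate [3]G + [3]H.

First 3G:
Repeated addition: build up to 3G.
2G: tangent at (14, 1): λ = (3·14² + 3)/(2·1) ≡ 2/2. 2⁻¹ ≡ 10 (mod 19), so λ ≡ 2·10 ≡ 1.
  x = λ² - 14 - 14 = 1 - 28 ≡ 11; y = λ·(14 - 11) - 1 ≡ 2. → (11, 2)
3G: (11, 2) + (14, 1). λ = (1 - 2)/(14 - 11) ≡ 18/3 mod 19. 3⁻¹ ≡ 13 (mod 19) since 3·13 = 39 ≡ 1, so λ ≡ 6.
  x = λ² - 11 - 14 = 36 - 25 ≡ 11; y = λ·(11 - 11) - 2 ≡ 17. → (11, 17)
3G = (11, 17).
Next 3H:
Repeated addition: build up to 3H.
2H: tangent at (12, 9): λ = (3·12² + 3)/(2·9) ≡ 17/18. 18⁻¹ ≡ 18 (mod 19) since 18·18 = 324 ≡ 1, so λ ≡ 17·18 ≡ 2.
  x = λ² - 12 - 12 = 4 - 24 ≡ 18; y = λ·(12 - 18) - 9 ≡ 17. → (18, 17)
3H: (18, 17) + (12, 9). λ = (9 - 17)/(12 - 18) ≡ 11/13 mod 19. 13⁻¹ ≡ 3 (mod 19), so λ ≡ 14.
  x = λ² - 18 - 12 = 196 - 30 ≡ 14; y = λ·(18 - 14) - 17 ≡ 1. → (14, 1)
3H = (14, 1).
Finally 3G + 3H:
(11, 17) + (14, 1). λ = (1 - 17)/(14 - 11) ≡ 3/3 mod 19. 3⁻¹ ≡ 13 (mod 19), so λ ≡ 1.
  x = λ² - 11 - 14 = 1 - 25 ≡ 14; y = λ·(11 - 14) - 17 ≡ 18. → (14, 18)

(14, 18)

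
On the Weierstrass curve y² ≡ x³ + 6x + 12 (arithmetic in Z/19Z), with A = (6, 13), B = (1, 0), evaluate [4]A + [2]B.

First 4A:
Double-and-add on 4 = (100)₂. Start with A = (6, 13) for the leading 1-bit.
double: tangent at (6, 13): λ = (3·6² + 6)/(2·13) ≡ 0/7. 7⁻¹ ≡ 11 (mod 19) since 7·11 = 77 ≡ 1, so λ ≡ 0·11 ≡ 0.
  x = λ² - 6 - 6 = 0 - 12 ≡ 7; y = λ·(6 - 7) - 13 ≡ 6. → (7, 6)
double: tangent at (7, 6): λ = (3·7² + 6)/(2·6) ≡ 1/12. 12⁻¹ ≡ 8 (mod 19), so λ ≡ 1·8 ≡ 8.
  x = λ² - 7 - 7 = 64 - 14 ≡ 12; y = λ·(7 - 12) - 6 ≡ 11. → (12, 11)
4A = (12, 11).
Next 2B:
Repeated addition: build up to 2B.
2B: (1, 0) + (1, 0): same x and y₁ ≡ -y₂, so the sum is O.
2B = O.
Finally 4A + 2B:
(12, 11) + O = (12, 11) (identity).

(12, 11)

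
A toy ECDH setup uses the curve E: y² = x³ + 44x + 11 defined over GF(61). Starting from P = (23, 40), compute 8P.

Repeated addition: build up to 8P.
2P: tangent at (23, 40): λ = (3·23² + 44)/(2·40) ≡ 45/19. 19⁻¹ ≡ 45 (mod 61), so λ ≡ 45·45 ≡ 12.
  x = λ² - 23 - 23 = 144 - 46 ≡ 37; y = λ·(23 - 37) - 40 ≡ 36. → (37, 36)
3P: (37, 36) + (23, 40). λ = (40 - 36)/(23 - 37) ≡ 4/47 mod 61. 47⁻¹ ≡ 13 (mod 61), so λ ≡ 52.
  x = λ² - 37 - 23 = 2704 - 60 ≡ 21; y = λ·(37 - 21) - 36 ≡ 3. → (21, 3)
4P: (21, 3) + (23, 40). λ = (40 - 3)/(23 - 21) ≡ 37/2 mod 61. 2⁻¹ ≡ 31 (mod 61), so λ ≡ 49.
  x = λ² - 21 - 23 = 2401 - 44 ≡ 39; y = λ·(21 - 39) - 3 ≡ 30. → (39, 30)
5P: (39, 30) + (23, 40). λ = (40 - 30)/(23 - 39) ≡ 10/45 mod 61. 45⁻¹ ≡ 19 (mod 61), so λ ≡ 7.
  x = λ² - 39 - 23 = 49 - 62 ≡ 48; y = λ·(39 - 48) - 30 ≡ 29. → (48, 29)
6P: (48, 29) + (23, 40). λ = (40 - 29)/(23 - 48) ≡ 11/36 mod 61. 36⁻¹ ≡ 39 (mod 61) since 36·39 = 1404 ≡ 1, so λ ≡ 2.
  x = λ² - 48 - 23 = 4 - 71 ≡ 55; y = λ·(48 - 55) - 29 ≡ 18. → (55, 18)
7P: (55, 18) + (23, 40). λ = (40 - 18)/(23 - 55) ≡ 22/29 mod 61. 29⁻¹ ≡ 40 (mod 61) since 29·40 = 1160 ≡ 1, so λ ≡ 26.
  x = λ² - 55 - 23 = 676 - 78 ≡ 49; y = λ·(55 - 49) - 18 ≡ 16. → (49, 16)
8P: (49, 16) + (23, 40). λ = (40 - 16)/(23 - 49) ≡ 24/35 mod 61. 35⁻¹ ≡ 7 (mod 61) since 35·7 = 245 ≡ 1, so λ ≡ 46.
  x = λ² - 49 - 23 = 2116 - 72 ≡ 31; y = λ·(49 - 31) - 16 ≡ 19. → (31, 19)

(31, 19)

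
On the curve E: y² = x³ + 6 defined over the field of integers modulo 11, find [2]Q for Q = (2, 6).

tangent at (2, 6): λ = (3·2² + 0)/(2·6) ≡ 1/1. 1⁻¹ ≡ 1 (mod 11), so λ ≡ 1·1 ≡ 1.
  x = λ² - 2 - 2 = 1 - 4 ≡ 8; y = λ·(2 - 8) - 6 ≡ 10. → (8, 10)

(8, 10)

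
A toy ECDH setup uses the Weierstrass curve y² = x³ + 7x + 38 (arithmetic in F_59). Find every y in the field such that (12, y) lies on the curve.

x³ + 7x + 38 = 1850 ≡ 21 (mod 59).
Square roots of 21 mod 59: 27 and 32 (since 27² = 729 ≡ 21).

27, 32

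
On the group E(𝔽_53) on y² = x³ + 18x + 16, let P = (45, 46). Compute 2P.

(29, 32)

tangent at (45, 46): λ = (3·45² + 18)/(2·46) ≡ 51/39. 39⁻¹ ≡ 34 (mod 53) since 39·34 = 1326 ≡ 1, so λ ≡ 51·34 ≡ 38.
  x = λ² - 45 - 45 = 1444 - 90 ≡ 29; y = λ·(45 - 29) - 46 ≡ 32. → (29, 32)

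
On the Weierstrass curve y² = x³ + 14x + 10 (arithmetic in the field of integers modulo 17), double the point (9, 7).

(7, 3)

tangent at (9, 7): λ = (3·9² + 14)/(2·7) ≡ 2/14. 14⁻¹ ≡ 11 (mod 17) since 14·11 = 154 ≡ 1, so λ ≡ 2·11 ≡ 5.
  x = λ² - 9 - 9 = 25 - 18 ≡ 7; y = λ·(9 - 7) - 7 ≡ 3. → (7, 3)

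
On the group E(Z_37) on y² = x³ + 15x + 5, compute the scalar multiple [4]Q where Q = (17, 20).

Repeated addition: build up to 4Q.
2Q: tangent at (17, 20): λ = (3·17² + 15)/(2·20) ≡ 31/3. 3⁻¹ ≡ 25 (mod 37) since 3·25 = 75 ≡ 1, so λ ≡ 31·25 ≡ 35.
  x = λ² - 17 - 17 = 1225 - 34 ≡ 7; y = λ·(17 - 7) - 20 ≡ 34. → (7, 34)
3Q: (7, 34) + (17, 20). λ = (20 - 34)/(17 - 7) ≡ 23/10 mod 37. 10⁻¹ ≡ 26 (mod 37) since 10·26 = 260 ≡ 1, so λ ≡ 6.
  x = λ² - 7 - 17 = 36 - 24 ≡ 12; y = λ·(7 - 12) - 34 ≡ 10. → (12, 10)
4Q: (12, 10) + (17, 20). λ = (20 - 10)/(17 - 12) ≡ 10/5 mod 37. 5⁻¹ ≡ 15 (mod 37) since 5·15 = 75 ≡ 1, so λ ≡ 2.
  x = λ² - 12 - 17 = 4 - 29 ≡ 12; y = λ·(12 - 12) - 10 ≡ 27. → (12, 27)

(12, 27)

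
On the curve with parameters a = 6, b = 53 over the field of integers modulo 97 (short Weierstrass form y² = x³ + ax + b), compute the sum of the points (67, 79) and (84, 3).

(67, 79) + (84, 3). λ = (3 - 79)/(84 - 67) ≡ 21/17 mod 97. 17⁻¹ ≡ 40 (mod 97) since 17·40 = 680 ≡ 1, so λ ≡ 64.
  x = λ² - 67 - 84 = 4096 - 151 ≡ 65; y = λ·(67 - 65) - 79 ≡ 49. → (65, 49)

(65, 49)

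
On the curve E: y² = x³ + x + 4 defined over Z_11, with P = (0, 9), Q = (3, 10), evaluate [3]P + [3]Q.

(3, 10)

First 3P:
Repeated addition: build up to 3P.
2P: tangent at (0, 9): λ = (3·0² + 1)/(2·9) ≡ 1/7. 7⁻¹ ≡ 8 (mod 11), so λ ≡ 1·8 ≡ 8.
  x = λ² - 0 - 0 = 64 - 0 ≡ 9; y = λ·(0 - 9) - 9 ≡ 7. → (9, 7)
3P: (9, 7) + (0, 9). λ = (9 - 7)/(0 - 9) ≡ 2/2 mod 11. 2⁻¹ ≡ 6 (mod 11), so λ ≡ 1.
  x = λ² - 9 - 0 = 1 - 9 ≡ 3; y = λ·(9 - 3) - 7 ≡ 10. → (3, 10)
3P = (3, 10).
Next 3Q:
Repeated addition: build up to 3Q.
2Q: tangent at (3, 10): λ = (3·3² + 1)/(2·10) ≡ 6/9. 9⁻¹ ≡ 5 (mod 11), so λ ≡ 6·5 ≡ 8.
  x = λ² - 3 - 3 = 64 - 6 ≡ 3; y = λ·(3 - 3) - 10 ≡ 1. → (3, 1)
3Q: (3, 1) + (3, 10): same x and y₁ ≡ -y₂, so the sum is O.
3Q = O.
Finally 3P + 3Q:
(3, 10) + O = (3, 10) (identity).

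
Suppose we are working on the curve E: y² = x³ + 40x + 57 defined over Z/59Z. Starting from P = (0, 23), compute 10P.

Double-and-add on 10 = (1010)₂. Start with P = (0, 23) for the leading 1-bit.
double: tangent at (0, 23): λ = (3·0² + 40)/(2·23) ≡ 40/46. 46⁻¹ ≡ 9 (mod 59), so λ ≡ 40·9 ≡ 6.
  x = λ² - 0 - 0 = 36 - 0 ≡ 36; y = λ·(0 - 36) - 23 ≡ 56. → (36, 56)
double: tangent at (36, 56): λ = (3·36² + 40)/(2·56) ≡ 34/53. 53⁻¹ ≡ 49 (mod 59), so λ ≡ 34·49 ≡ 14.
  x = λ² - 36 - 36 = 196 - 72 ≡ 6; y = λ·(36 - 6) - 56 ≡ 10. → (6, 10)
add P: (6, 10) + (0, 23). λ = (23 - 10)/(0 - 6) ≡ 13/53 mod 59. 53⁻¹ ≡ 49 (mod 59), so λ ≡ 47.
  x = λ² - 6 - 0 = 2209 - 6 ≡ 20; y = λ·(6 - 20) - 10 ≡ 40. → (20, 40)
double: tangent at (20, 40): λ = (3·20² + 40)/(2·40) ≡ 1/21. 21⁻¹ ≡ 45 (mod 59), so λ ≡ 1·45 ≡ 45.
  x = λ² - 20 - 20 = 2025 - 40 ≡ 38; y = λ·(20 - 38) - 40 ≡ 35. → (38, 35)

(38, 35)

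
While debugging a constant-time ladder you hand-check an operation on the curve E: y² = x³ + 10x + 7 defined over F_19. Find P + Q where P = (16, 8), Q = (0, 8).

(16, 8) + (0, 8). λ = (8 - 8)/(0 - 16) ≡ 0/3 mod 19. 3⁻¹ ≡ 13 (mod 19), so λ ≡ 0.
  x = λ² - 16 - 0 = 0 - 16 ≡ 3; y = λ·(16 - 3) - 8 ≡ 11. → (3, 11)

(3, 11)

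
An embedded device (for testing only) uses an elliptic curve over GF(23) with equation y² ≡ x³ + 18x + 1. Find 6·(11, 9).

Write Q = (11, 9).
Double-and-add on 6 = (110)₂. Start with Q = (11, 9) for the leading 1-bit.
double: tangent at (11, 9): λ = (3·11² + 18)/(2·9) ≡ 13/18. 18⁻¹ ≡ 9 (mod 23), so λ ≡ 13·9 ≡ 2.
  x = λ² - 11 - 11 = 4 - 22 ≡ 5; y = λ·(11 - 5) - 9 ≡ 3. → (5, 3)
add Q: (5, 3) + (11, 9). λ = (9 - 3)/(11 - 5) ≡ 6/6 mod 23. 6⁻¹ ≡ 4 (mod 23) since 6·4 = 24 ≡ 1, so λ ≡ 1.
  x = λ² - 5 - 11 = 1 - 16 ≡ 8; y = λ·(5 - 8) - 3 ≡ 17. → (8, 17)
double: tangent at (8, 17): λ = (3·8² + 18)/(2·17) ≡ 3/11. 11⁻¹ ≡ 21 (mod 23), so λ ≡ 3·21 ≡ 17.
  x = λ² - 8 - 8 = 289 - 16 ≡ 20; y = λ·(8 - 20) - 17 ≡ 9. → (20, 9)

(20, 9)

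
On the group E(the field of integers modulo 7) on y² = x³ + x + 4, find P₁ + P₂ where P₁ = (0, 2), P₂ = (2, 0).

(6, 4)

(0, 2) + (2, 0). λ = (0 - 2)/(2 - 0) ≡ 5/2 mod 7. 2⁻¹ ≡ 4 (mod 7), so λ ≡ 6.
  x = λ² - 0 - 2 = 36 - 2 ≡ 6; y = λ·(0 - 6) - 2 ≡ 4. → (6, 4)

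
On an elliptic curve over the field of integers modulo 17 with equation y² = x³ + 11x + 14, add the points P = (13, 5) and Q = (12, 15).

(13, 5) + (12, 15). λ = (15 - 5)/(12 - 13) ≡ 10/16 mod 17. 16⁻¹ ≡ 16 (mod 17), so λ ≡ 7.
  x = λ² - 13 - 12 = 49 - 25 ≡ 7; y = λ·(13 - 7) - 5 ≡ 3. → (7, 3)

(7, 3)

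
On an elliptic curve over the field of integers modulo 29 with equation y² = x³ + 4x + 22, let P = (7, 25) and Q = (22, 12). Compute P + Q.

(9, 27)

(7, 25) + (22, 12). λ = (12 - 25)/(22 - 7) ≡ 16/15 mod 29. 15⁻¹ ≡ 2 (mod 29) since 15·2 = 30 ≡ 1, so λ ≡ 3.
  x = λ² - 7 - 22 = 9 - 29 ≡ 9; y = λ·(7 - 9) - 25 ≡ 27. → (9, 27)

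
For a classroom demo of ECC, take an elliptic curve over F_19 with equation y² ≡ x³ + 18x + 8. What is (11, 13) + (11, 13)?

(4, 7)

tangent at (11, 13): λ = (3·11² + 18)/(2·13) ≡ 1/7. 7⁻¹ ≡ 11 (mod 19), so λ ≡ 1·11 ≡ 11.
  x = λ² - 11 - 11 = 121 - 22 ≡ 4; y = λ·(11 - 4) - 13 ≡ 7. → (4, 7)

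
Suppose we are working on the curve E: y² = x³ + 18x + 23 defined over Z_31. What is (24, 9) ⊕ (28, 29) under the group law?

(4, 29)

(24, 9) + (28, 29). λ = (29 - 9)/(28 - 24) ≡ 20/4 mod 31. 4⁻¹ ≡ 8 (mod 31), so λ ≡ 5.
  x = λ² - 24 - 28 = 25 - 52 ≡ 4; y = λ·(24 - 4) - 9 ≡ 29. → (4, 29)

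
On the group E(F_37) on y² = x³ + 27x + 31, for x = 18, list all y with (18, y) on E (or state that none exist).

none

x³ + 27x + 31 = 6349 ≡ 22 (mod 37).
22 is a non-residue mod 37; no y exists.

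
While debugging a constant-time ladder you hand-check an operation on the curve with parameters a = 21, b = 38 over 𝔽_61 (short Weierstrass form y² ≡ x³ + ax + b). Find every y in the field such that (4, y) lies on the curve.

x³ + 21x + 38 = 186 ≡ 3 (mod 61).
Square roots of 3 mod 61: 8 and 53 (since 8² = 64 ≡ 3).

8, 53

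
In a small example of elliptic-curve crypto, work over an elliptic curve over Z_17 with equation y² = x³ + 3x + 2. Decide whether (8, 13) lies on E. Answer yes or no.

no

y² = 13² ≡ 16; x³ + 3x + 2 = 538 ≡ 11 (mod 17). 16 ≠ 11.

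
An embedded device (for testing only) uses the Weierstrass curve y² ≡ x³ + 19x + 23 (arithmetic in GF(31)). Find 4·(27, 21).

Write Q = (27, 21).
Double-and-add on 4 = (100)₂. Start with Q = (27, 21) for the leading 1-bit.
double: tangent at (27, 21): λ = (3·27² + 19)/(2·21) ≡ 5/11. 11⁻¹ ≡ 17 (mod 31), so λ ≡ 5·17 ≡ 23.
  x = λ² - 27 - 27 = 529 - 54 ≡ 10; y = λ·(27 - 10) - 21 ≡ 29. → (10, 29)
double: tangent at (10, 29): λ = (3·10² + 19)/(2·29) ≡ 9/27. 27⁻¹ ≡ 23 (mod 31), so λ ≡ 9·23 ≡ 21.
  x = λ² - 10 - 10 = 441 - 20 ≡ 18; y = λ·(10 - 18) - 29 ≡ 20. → (18, 20)

(18, 20)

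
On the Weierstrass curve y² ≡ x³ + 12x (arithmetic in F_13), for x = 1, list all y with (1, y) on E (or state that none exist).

0

x³ + 12x + 0 = 13 ≡ 0 (mod 13).
Only y = 0 satisfies y² ≡ 0.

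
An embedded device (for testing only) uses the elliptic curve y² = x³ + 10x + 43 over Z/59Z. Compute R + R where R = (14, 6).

tangent at (14, 6): λ = (3·14² + 10)/(2·6) ≡ 8/12. 12⁻¹ ≡ 5 (mod 59) since 12·5 = 60 ≡ 1, so λ ≡ 8·5 ≡ 40.
  x = λ² - 14 - 14 = 1600 - 28 ≡ 38; y = λ·(14 - 38) - 6 ≡ 37. → (38, 37)

(38, 37)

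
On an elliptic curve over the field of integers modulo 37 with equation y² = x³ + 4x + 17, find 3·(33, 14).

Write Q = (33, 14).
Repeated addition: build up to 3Q.
2Q: tangent at (33, 14): λ = (3·33² + 4)/(2·14) ≡ 15/28. 28⁻¹ ≡ 4 (mod 37), so λ ≡ 15·4 ≡ 23.
  x = λ² - 33 - 33 = 529 - 66 ≡ 19; y = λ·(33 - 19) - 14 ≡ 12. → (19, 12)
3Q: (19, 12) + (33, 14). λ = (14 - 12)/(33 - 19) ≡ 2/14 mod 37. 14⁻¹ ≡ 8 (mod 37), so λ ≡ 16.
  x = λ² - 19 - 33 = 256 - 52 ≡ 19; y = λ·(19 - 19) - 12 ≡ 25. → (19, 25)

(19, 25)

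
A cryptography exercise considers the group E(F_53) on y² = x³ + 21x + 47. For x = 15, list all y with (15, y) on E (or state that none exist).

x³ + 21x + 47 = 3737 ≡ 27 (mod 53).
27 is a non-residue mod 53; no y exists.

none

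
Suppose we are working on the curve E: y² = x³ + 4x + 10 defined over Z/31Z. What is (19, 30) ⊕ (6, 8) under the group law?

(14, 19)

(19, 30) + (6, 8). λ = (8 - 30)/(6 - 19) ≡ 9/18 mod 31. 18⁻¹ ≡ 19 (mod 31) since 18·19 = 342 ≡ 1, so λ ≡ 16.
  x = λ² - 19 - 6 = 256 - 25 ≡ 14; y = λ·(19 - 14) - 30 ≡ 19. → (14, 19)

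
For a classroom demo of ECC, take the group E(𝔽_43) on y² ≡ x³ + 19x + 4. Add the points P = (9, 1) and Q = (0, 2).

(9, 1) + (0, 2). λ = (2 - 1)/(0 - 9) ≡ 1/34 mod 43. 34⁻¹ ≡ 19 (mod 43), so λ ≡ 19.
  x = λ² - 9 - 0 = 361 - 9 ≡ 8; y = λ·(9 - 8) - 1 ≡ 18. → (8, 18)

(8, 18)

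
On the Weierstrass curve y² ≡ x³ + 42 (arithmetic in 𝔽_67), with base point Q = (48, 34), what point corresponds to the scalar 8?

(55, 49)

Double-and-add on 8 = (1000)₂. Start with Q = (48, 34) for the leading 1-bit.
double: tangent at (48, 34): λ = (3·48² + 0)/(2·34) ≡ 11/1. 1⁻¹ ≡ 1 (mod 67), so λ ≡ 11·1 ≡ 11.
  x = λ² - 48 - 48 = 121 - 96 ≡ 25; y = λ·(48 - 25) - 34 ≡ 18. → (25, 18)
double: tangent at (25, 18): λ = (3·25² + 0)/(2·18) ≡ 66/36. 36⁻¹ ≡ 54 (mod 67) since 36·54 = 1944 ≡ 1, so λ ≡ 66·54 ≡ 13.
  x = λ² - 25 - 25 = 169 - 50 ≡ 52; y = λ·(25 - 52) - 18 ≡ 33. → (52, 33)
double: tangent at (52, 33): λ = (3·52² + 0)/(2·33) ≡ 5/66. 66⁻¹ ≡ 66 (mod 67) since 66·66 = 4356 ≡ 1, so λ ≡ 5·66 ≡ 62.
  x = λ² - 52 - 52 = 3844 - 104 ≡ 55; y = λ·(52 - 55) - 33 ≡ 49. → (55, 49)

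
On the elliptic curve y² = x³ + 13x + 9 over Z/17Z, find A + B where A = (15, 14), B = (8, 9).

(7, 16)

(15, 14) + (8, 9). λ = (9 - 14)/(8 - 15) ≡ 12/10 mod 17. 10⁻¹ ≡ 12 (mod 17), so λ ≡ 8.
  x = λ² - 15 - 8 = 64 - 23 ≡ 7; y = λ·(15 - 7) - 14 ≡ 16. → (7, 16)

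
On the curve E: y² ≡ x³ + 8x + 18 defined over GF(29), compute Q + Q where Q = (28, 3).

(11, 4)

tangent at (28, 3): λ = (3·28² + 8)/(2·3) ≡ 11/6. 6⁻¹ ≡ 5 (mod 29), so λ ≡ 11·5 ≡ 26.
  x = λ² - 28 - 28 = 676 - 56 ≡ 11; y = λ·(28 - 11) - 3 ≡ 4. → (11, 4)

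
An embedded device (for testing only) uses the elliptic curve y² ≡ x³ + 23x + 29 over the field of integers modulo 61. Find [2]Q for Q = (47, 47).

(55, 23)

tangent at (47, 47): λ = (3·47² + 23)/(2·47) ≡ 1/33. 33⁻¹ ≡ 37 (mod 61) since 33·37 = 1221 ≡ 1, so λ ≡ 1·37 ≡ 37.
  x = λ² - 47 - 47 = 1369 - 94 ≡ 55; y = λ·(47 - 55) - 47 ≡ 23. → (55, 23)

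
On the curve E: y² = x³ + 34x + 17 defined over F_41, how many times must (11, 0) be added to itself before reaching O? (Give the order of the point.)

2P: (11, 0) + (11, 0): same x and y₁ ≡ -y₂, so the sum is O.
2P = O, so the order is 2.

2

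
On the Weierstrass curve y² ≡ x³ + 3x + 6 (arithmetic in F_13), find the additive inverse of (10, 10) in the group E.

-(10, 10) = (10, -10 mod 13) = (10, 3).

(10, 3)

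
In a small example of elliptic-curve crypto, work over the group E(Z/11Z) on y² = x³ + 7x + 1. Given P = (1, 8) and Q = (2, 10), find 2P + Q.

O

First 2P:
Repeated addition: build up to 2P.
2P: tangent at (1, 8): λ = (3·1² + 7)/(2·8) ≡ 10/5. 5⁻¹ ≡ 9 (mod 11), so λ ≡ 10·9 ≡ 2.
  x = λ² - 1 - 1 = 4 - 2 ≡ 2; y = λ·(1 - 2) - 8 ≡ 1. → (2, 1)
2P = (2, 1).
Finally 2P + Q:
(2, 1) + (2, 10): same x and y₁ ≡ -y₂, so the sum is the point at infinity.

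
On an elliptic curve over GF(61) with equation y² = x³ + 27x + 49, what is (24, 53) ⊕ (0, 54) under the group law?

(28, 59)

(24, 53) + (0, 54). λ = (54 - 53)/(0 - 24) ≡ 1/37 mod 61. 37⁻¹ ≡ 33 (mod 61) since 37·33 = 1221 ≡ 1, so λ ≡ 33.
  x = λ² - 24 - 0 = 1089 - 24 ≡ 28; y = λ·(24 - 28) - 53 ≡ 59. → (28, 59)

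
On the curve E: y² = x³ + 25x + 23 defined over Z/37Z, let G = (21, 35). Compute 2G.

tangent at (21, 35): λ = (3·21² + 25)/(2·35) ≡ 16/33. 33⁻¹ ≡ 9 (mod 37), so λ ≡ 16·9 ≡ 33.
  x = λ² - 21 - 21 = 1089 - 42 ≡ 11; y = λ·(21 - 11) - 35 ≡ 36. → (11, 36)

(11, 36)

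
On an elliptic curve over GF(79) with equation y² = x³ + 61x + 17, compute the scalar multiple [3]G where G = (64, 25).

(49, 38)

Repeated addition: build up to 3G.
2G: tangent at (64, 25): λ = (3·64² + 61)/(2·25) ≡ 25/50. 50⁻¹ ≡ 49 (mod 79), so λ ≡ 25·49 ≡ 40.
  x = λ² - 64 - 64 = 1600 - 128 ≡ 50; y = λ·(64 - 50) - 25 ≡ 61. → (50, 61)
3G: (50, 61) + (64, 25). λ = (25 - 61)/(64 - 50) ≡ 43/14 mod 79. 14⁻¹ ≡ 17 (mod 79), so λ ≡ 20.
  x = λ² - 50 - 64 = 400 - 114 ≡ 49; y = λ·(50 - 49) - 61 ≡ 38. → (49, 38)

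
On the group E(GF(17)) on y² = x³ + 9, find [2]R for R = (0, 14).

(0, 3)

tangent at (0, 14): λ = (3·0² + 0)/(2·14) ≡ 0/11. 11⁻¹ ≡ 14 (mod 17) since 11·14 = 154 ≡ 1, so λ ≡ 0·14 ≡ 0.
  x = λ² - 0 - 0 = 0 - 0 ≡ 0; y = λ·(0 - 0) - 14 ≡ 3. → (0, 3)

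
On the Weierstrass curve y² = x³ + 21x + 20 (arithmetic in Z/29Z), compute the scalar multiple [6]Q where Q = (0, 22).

(21, 23)

Repeated addition: build up to 6Q.
2Q: tangent at (0, 22): λ = (3·0² + 21)/(2·22) ≡ 21/15. 15⁻¹ ≡ 2 (mod 29), so λ ≡ 21·2 ≡ 13.
  x = λ² - 0 - 0 = 169 - 0 ≡ 24; y = λ·(0 - 24) - 22 ≡ 14. → (24, 14)
3Q: (24, 14) + (0, 22). λ = (22 - 14)/(0 - 24) ≡ 8/5 mod 29. 5⁻¹ ≡ 6 (mod 29), so λ ≡ 19.
  x = λ² - 24 - 0 = 361 - 24 ≡ 18; y = λ·(24 - 18) - 14 ≡ 13. → (18, 13)
4Q: (18, 13) + (0, 22). λ = (22 - 13)/(0 - 18) ≡ 9/11 mod 29. 11⁻¹ ≡ 8 (mod 29), so λ ≡ 14.
  x = λ² - 18 - 0 = 196 - 18 ≡ 4; y = λ·(18 - 4) - 13 ≡ 9. → (4, 9)
5Q: (4, 9) + (0, 22). λ = (22 - 9)/(0 - 4) ≡ 13/25 mod 29. 25⁻¹ ≡ 7 (mod 29) since 25·7 = 175 ≡ 1, so λ ≡ 4.
  x = λ² - 4 - 0 = 16 - 4 ≡ 12; y = λ·(4 - 12) - 9 ≡ 17. → (12, 17)
6Q: (12, 17) + (0, 22). λ = (22 - 17)/(0 - 12) ≡ 5/17 mod 29. 17⁻¹ ≡ 12 (mod 29), so λ ≡ 2.
  x = λ² - 12 - 0 = 4 - 12 ≡ 21; y = λ·(12 - 21) - 17 ≡ 23. → (21, 23)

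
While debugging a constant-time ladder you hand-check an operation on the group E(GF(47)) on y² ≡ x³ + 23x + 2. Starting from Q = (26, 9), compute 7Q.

Double-and-add on 7 = (111)₂. Start with Q = (26, 9) for the leading 1-bit.
double: tangent at (26, 9): λ = (3·26² + 23)/(2·9) ≡ 30/18. 18⁻¹ ≡ 34 (mod 47), so λ ≡ 30·34 ≡ 33.
  x = λ² - 26 - 26 = 1089 - 52 ≡ 3; y = λ·(26 - 3) - 9 ≡ 45. → (3, 45)
add Q: (3, 45) + (26, 9). λ = (9 - 45)/(26 - 3) ≡ 11/23 mod 47. 23⁻¹ ≡ 45 (mod 47) since 23·45 = 1035 ≡ 1, so λ ≡ 25.
  x = λ² - 3 - 26 = 625 - 29 ≡ 32; y = λ·(3 - 32) - 45 ≡ 29. → (32, 29)
double: tangent at (32, 29): λ = (3·32² + 23)/(2·29) ≡ 40/11. 11⁻¹ ≡ 30 (mod 47) since 11·30 = 330 ≡ 1, so λ ≡ 40·30 ≡ 25.
  x = λ² - 32 - 32 = 625 - 64 ≡ 44; y = λ·(32 - 44) - 29 ≡ 0. → (44, 0)
add Q: (44, 0) + (26, 9). λ = (9 - 0)/(26 - 44) ≡ 9/29 mod 47. 29⁻¹ ≡ 13 (mod 47) since 29·13 = 377 ≡ 1, so λ ≡ 23.
  x = λ² - 44 - 26 = 529 - 70 ≡ 36; y = λ·(44 - 36) - 0 ≡ 43. → (36, 43)

(36, 43)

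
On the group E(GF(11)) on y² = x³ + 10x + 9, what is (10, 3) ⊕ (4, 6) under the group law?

(10, 3) + (4, 6). λ = (6 - 3)/(4 - 10) ≡ 3/5 mod 11. 5⁻¹ ≡ 9 (mod 11), so λ ≡ 5.
  x = λ² - 10 - 4 = 25 - 14 ≡ 0; y = λ·(10 - 0) - 3 ≡ 3. → (0, 3)

(0, 3)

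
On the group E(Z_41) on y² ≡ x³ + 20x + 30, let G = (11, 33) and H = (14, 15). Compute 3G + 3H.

First 3G:
Repeated addition: build up to 3G.
2G: tangent at (11, 33): λ = (3·11² + 20)/(2·33) ≡ 14/25. 25⁻¹ ≡ 23 (mod 41) since 25·23 = 575 ≡ 1, so λ ≡ 14·23 ≡ 35.
  x = λ² - 11 - 11 = 1225 - 22 ≡ 14; y = λ·(11 - 14) - 33 ≡ 26. → (14, 26)
3G: (14, 26) + (11, 33). λ = (33 - 26)/(11 - 14) ≡ 7/38 mod 41. 38⁻¹ ≡ 27 (mod 41), so λ ≡ 25.
  x = λ² - 14 - 11 = 625 - 25 ≡ 26; y = λ·(14 - 26) - 26 ≡ 2. → (26, 2)
3G = (26, 2).
Next 3H:
Repeated addition: build up to 3H.
2H: tangent at (14, 15): λ = (3·14² + 20)/(2·15) ≡ 34/30. 30⁻¹ ≡ 26 (mod 41), so λ ≡ 34·26 ≡ 23.
  x = λ² - 14 - 14 = 529 - 28 ≡ 9; y = λ·(14 - 9) - 15 ≡ 18. → (9, 18)
3H: (9, 18) + (14, 15). λ = (15 - 18)/(14 - 9) ≡ 38/5 mod 41. 5⁻¹ ≡ 33 (mod 41), so λ ≡ 24.
  x = λ² - 9 - 14 = 576 - 23 ≡ 20; y = λ·(9 - 20) - 18 ≡ 5. → (20, 5)
3H = (20, 5).
Finally 3G + 3H:
(26, 2) + (20, 5). λ = (5 - 2)/(20 - 26) ≡ 3/35 mod 41. 35⁻¹ ≡ 34 (mod 41), so λ ≡ 20.
  x = λ² - 26 - 20 = 400 - 46 ≡ 26; y = λ·(26 - 26) - 2 ≡ 39. → (26, 39)

(26, 39)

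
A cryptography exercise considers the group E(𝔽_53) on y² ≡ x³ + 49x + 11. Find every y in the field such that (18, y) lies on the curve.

x³ + 49x + 11 = 6725 ≡ 47 (mod 53).
Square roots of 47 mod 53: 10 and 43 (since 10² = 100 ≡ 47).

10, 43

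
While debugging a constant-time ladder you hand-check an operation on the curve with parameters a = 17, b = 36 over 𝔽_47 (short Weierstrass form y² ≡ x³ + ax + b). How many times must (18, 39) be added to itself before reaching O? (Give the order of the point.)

5

2P: tangent at (18, 39): λ = (3·18² + 17)/(2·39) ≡ 2/31. 31⁻¹ ≡ 44 (mod 47) since 31·44 = 1364 ≡ 1, so λ ≡ 2·44 ≡ 41.
  x = λ² - 18 - 18 = 1681 - 36 ≡ 0; y = λ·(18 - 0) - 39 ≡ 41. → (0, 41)
3P: (0, 41) + (18, 39). λ = (39 - 41)/(18 - 0) ≡ 45/18 mod 47. 18⁻¹ ≡ 34 (mod 47) since 18·34 = 612 ≡ 1, so λ ≡ 26.
  x = λ² - 0 - 18 = 676 - 18 ≡ 0; y = λ·(0 - 0) - 41 ≡ 6. → (0, 6)
4P: (0, 6) + (18, 39). λ = (39 - 6)/(18 - 0) ≡ 33/18 mod 47. 18⁻¹ ≡ 34 (mod 47) since 18·34 = 612 ≡ 1, so λ ≡ 41.
  x = λ² - 0 - 18 = 1681 - 18 ≡ 18; y = λ·(0 - 18) - 6 ≡ 8. → (18, 8)
5P: (18, 8) + (18, 39): same x and y₁ ≡ -y₂, so the sum is O.
5P = O, so the order is 5.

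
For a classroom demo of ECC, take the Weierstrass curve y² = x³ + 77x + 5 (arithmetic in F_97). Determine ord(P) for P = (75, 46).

2P: tangent at (75, 46): λ = (3·75² + 77)/(2·46) ≡ 74/92. 92⁻¹ ≡ 58 (mod 97), so λ ≡ 74·58 ≡ 24.
  x = λ² - 75 - 75 = 576 - 150 ≡ 38; y = λ·(75 - 38) - 46 ≡ 66. → (38, 66)
3P: (38, 66) + (75, 46). λ = (46 - 66)/(75 - 38) ≡ 77/37 mod 97. 37⁻¹ ≡ 21 (mod 97) since 37·21 = 777 ≡ 1, so λ ≡ 65.
  x = λ² - 38 - 75 = 4225 - 113 ≡ 38; y = λ·(38 - 38) - 66 ≡ 31. → (38, 31)
4P: (38, 31) + (75, 46). λ = (46 - 31)/(75 - 38) ≡ 15/37 mod 97. 37⁻¹ ≡ 21 (mod 97) since 37·21 = 777 ≡ 1, so λ ≡ 24.
  x = λ² - 38 - 75 = 576 - 113 ≡ 75; y = λ·(38 - 75) - 31 ≡ 51. → (75, 51)
5P: (75, 51) + (75, 46): same x and y₁ ≡ -y₂, so the sum is the point at infinity.
5P = the point at infinity, so the order is 5.

5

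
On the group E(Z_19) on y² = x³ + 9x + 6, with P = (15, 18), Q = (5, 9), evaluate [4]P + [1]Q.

(4, 7)

First 4P:
Double-and-add on 4 = (100)₂. Start with P = (15, 18) for the leading 1-bit.
double: tangent at (15, 18): λ = (3·15² + 9)/(2·18) ≡ 0/17. 17⁻¹ ≡ 9 (mod 19), so λ ≡ 0·9 ≡ 0.
  x = λ² - 15 - 15 = 0 - 30 ≡ 8; y = λ·(15 - 8) - 18 ≡ 1. → (8, 1)
double: tangent at (8, 1): λ = (3·8² + 9)/(2·1) ≡ 11/2. 2⁻¹ ≡ 10 (mod 19), so λ ≡ 11·10 ≡ 15.
  x = λ² - 8 - 8 = 225 - 16 ≡ 0; y = λ·(8 - 0) - 1 ≡ 5. → (0, 5)
4P = (0, 5).
Finally 4P + Q:
(0, 5) + (5, 9). λ = (9 - 5)/(5 - 0) ≡ 4/5 mod 19. 5⁻¹ ≡ 4 (mod 19) since 5·4 = 20 ≡ 1, so λ ≡ 16.
  x = λ² - 0 - 5 = 256 - 5 ≡ 4; y = λ·(0 - 4) - 5 ≡ 7. → (4, 7)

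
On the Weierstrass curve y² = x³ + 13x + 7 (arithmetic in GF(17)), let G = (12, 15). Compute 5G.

(10, 7)

Repeated addition: build up to 5G.
2G: tangent at (12, 15): λ = (3·12² + 13)/(2·15) ≡ 3/13. 13⁻¹ ≡ 4 (mod 17), so λ ≡ 3·4 ≡ 12.
  x = λ² - 12 - 12 = 144 - 24 ≡ 1; y = λ·(12 - 1) - 15 ≡ 15. → (1, 15)
3G: (1, 15) + (12, 15). λ = (15 - 15)/(12 - 1) ≡ 0/11 mod 17. 11⁻¹ ≡ 14 (mod 17) since 11·14 = 154 ≡ 1, so λ ≡ 0.
  x = λ² - 1 - 12 = 0 - 13 ≡ 4; y = λ·(1 - 4) - 15 ≡ 2. → (4, 2)
4G: (4, 2) + (12, 15). λ = (15 - 2)/(12 - 4) ≡ 13/8 mod 17. 8⁻¹ ≡ 15 (mod 17), so λ ≡ 8.
  x = λ² - 4 - 12 = 64 - 16 ≡ 14; y = λ·(4 - 14) - 2 ≡ 3. → (14, 3)
5G: (14, 3) + (12, 15). λ = (15 - 3)/(12 - 14) ≡ 12/15 mod 17. 15⁻¹ ≡ 8 (mod 17) since 15·8 = 120 ≡ 1, so λ ≡ 11.
  x = λ² - 14 - 12 = 121 - 26 ≡ 10; y = λ·(14 - 10) - 3 ≡ 7. → (10, 7)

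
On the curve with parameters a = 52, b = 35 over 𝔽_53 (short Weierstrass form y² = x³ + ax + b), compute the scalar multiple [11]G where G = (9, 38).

Repeated addition: build up to 11G.
2G: tangent at (9, 38): λ = (3·9² + 52)/(2·38) ≡ 30/23. 23⁻¹ ≡ 30 (mod 53), so λ ≡ 30·30 ≡ 52.
  x = λ² - 9 - 9 = 2704 - 18 ≡ 36; y = λ·(9 - 36) - 38 ≡ 42. → (36, 42)
3G: (36, 42) + (9, 38). λ = (38 - 42)/(9 - 36) ≡ 49/26 mod 53. 26⁻¹ ≡ 51 (mod 53), so λ ≡ 8.
  x = λ² - 36 - 9 = 64 - 45 ≡ 19; y = λ·(36 - 19) - 42 ≡ 41. → (19, 41)
4G: (19, 41) + (9, 38). λ = (38 - 41)/(9 - 19) ≡ 50/43 mod 53. 43⁻¹ ≡ 37 (mod 53), so λ ≡ 48.
  x = λ² - 19 - 9 = 2304 - 28 ≡ 50; y = λ·(19 - 50) - 41 ≡ 8. → (50, 8)
5G: (50, 8) + (9, 38). λ = (38 - 8)/(9 - 50) ≡ 30/12 mod 53. 12⁻¹ ≡ 31 (mod 53), so λ ≡ 29.
  x = λ² - 50 - 9 = 841 - 59 ≡ 40; y = λ·(50 - 40) - 8 ≡ 17. → (40, 17)
6G: (40, 17) + (9, 38). λ = (38 - 17)/(9 - 40) ≡ 21/22 mod 53. 22⁻¹ ≡ 41 (mod 53) since 22·41 = 902 ≡ 1, so λ ≡ 13.
  x = λ² - 40 - 9 = 169 - 49 ≡ 14; y = λ·(40 - 14) - 17 ≡ 3. → (14, 3)
7G: (14, 3) + (9, 38). λ = (38 - 3)/(9 - 14) ≡ 35/48 mod 53. 48⁻¹ ≡ 21 (mod 53) since 48·21 = 1008 ≡ 1, so λ ≡ 46.
  x = λ² - 14 - 9 = 2116 - 23 ≡ 26; y = λ·(14 - 26) - 3 ≡ 28. → (26, 28)
8G: (26, 28) + (9, 38). λ = (38 - 28)/(9 - 26) ≡ 10/36 mod 53. 36⁻¹ ≡ 28 (mod 53) since 36·28 = 1008 ≡ 1, so λ ≡ 15.
  x = λ² - 26 - 9 = 225 - 35 ≡ 31; y = λ·(26 - 31) - 28 ≡ 3. → (31, 3)
9G: (31, 3) + (9, 38). λ = (38 - 3)/(9 - 31) ≡ 35/31 mod 53. 31⁻¹ ≡ 12 (mod 53), so λ ≡ 49.
  x = λ² - 31 - 9 = 2401 - 40 ≡ 29; y = λ·(31 - 29) - 3 ≡ 42. → (29, 42)
10G: (29, 42) + (9, 38). λ = (38 - 42)/(9 - 29) ≡ 49/33 mod 53. 33⁻¹ ≡ 45 (mod 53) since 33·45 = 1485 ≡ 1, so λ ≡ 32.
  x = λ² - 29 - 9 = 1024 - 38 ≡ 32; y = λ·(29 - 32) - 42 ≡ 21. → (32, 21)
11G: (32, 21) + (9, 38). λ = (38 - 21)/(9 - 32) ≡ 17/30 mod 53. 30⁻¹ ≡ 23 (mod 53) since 30·23 = 690 ≡ 1, so λ ≡ 20.
  x = λ² - 32 - 9 = 400 - 41 ≡ 41; y = λ·(32 - 41) - 21 ≡ 11. → (41, 11)

(41, 11)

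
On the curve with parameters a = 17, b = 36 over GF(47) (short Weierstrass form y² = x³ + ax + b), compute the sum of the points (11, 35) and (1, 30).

(11, 35) + (1, 30). λ = (30 - 35)/(1 - 11) ≡ 42/37 mod 47. 37⁻¹ ≡ 14 (mod 47) since 37·14 = 518 ≡ 1, so λ ≡ 24.
  x = λ² - 11 - 1 = 576 - 12 ≡ 0; y = λ·(11 - 0) - 35 ≡ 41. → (0, 41)

(0, 41)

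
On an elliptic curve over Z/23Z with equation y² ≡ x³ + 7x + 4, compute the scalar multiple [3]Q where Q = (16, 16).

Repeated addition: build up to 3Q.
2Q: tangent at (16, 16): λ = (3·16² + 7)/(2·16) ≡ 16/9. 9⁻¹ ≡ 18 (mod 23) since 9·18 = 162 ≡ 1, so λ ≡ 16·18 ≡ 12.
  x = λ² - 16 - 16 = 144 - 32 ≡ 20; y = λ·(16 - 20) - 16 ≡ 5. → (20, 5)
3Q: (20, 5) + (16, 16). λ = (16 - 5)/(16 - 20) ≡ 11/19 mod 23. 19⁻¹ ≡ 17 (mod 23) since 19·17 = 323 ≡ 1, so λ ≡ 3.
  x = λ² - 20 - 16 = 9 - 36 ≡ 19; y = λ·(20 - 19) - 5 ≡ 21. → (19, 21)

(19, 21)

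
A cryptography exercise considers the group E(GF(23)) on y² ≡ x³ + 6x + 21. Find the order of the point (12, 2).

3

2P: tangent at (12, 2): λ = (3·12² + 6)/(2·2) ≡ 1/4. 4⁻¹ ≡ 6 (mod 23), so λ ≡ 1·6 ≡ 6.
  x = λ² - 12 - 12 = 36 - 24 ≡ 12; y = λ·(12 - 12) - 2 ≡ 21. → (12, 21)
3P: (12, 21) + (12, 2): same x and y₁ ≡ -y₂, so the sum is O.
3P = O, so the order is 3.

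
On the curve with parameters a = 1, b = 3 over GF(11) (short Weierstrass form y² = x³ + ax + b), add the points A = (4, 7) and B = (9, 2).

(10, 10)

(4, 7) + (9, 2). λ = (2 - 7)/(9 - 4) ≡ 6/5 mod 11. 5⁻¹ ≡ 9 (mod 11), so λ ≡ 10.
  x = λ² - 4 - 9 = 100 - 13 ≡ 10; y = λ·(4 - 10) - 7 ≡ 10. → (10, 10)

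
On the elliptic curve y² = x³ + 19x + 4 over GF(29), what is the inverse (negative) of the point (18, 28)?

-(18, 28) = (18, -28 mod 29) = (18, 1).

(18, 1)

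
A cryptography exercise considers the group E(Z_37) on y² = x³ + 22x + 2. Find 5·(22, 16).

Write P = (22, 16).
Repeated addition: build up to 5P.
2P: tangent at (22, 16): λ = (3·22² + 22)/(2·16) ≡ 31/32. 32⁻¹ ≡ 22 (mod 37), so λ ≡ 31·22 ≡ 16.
  x = λ² - 22 - 22 = 256 - 44 ≡ 27; y = λ·(22 - 27) - 16 ≡ 15. → (27, 15)
3P: (27, 15) + (22, 16). λ = (16 - 15)/(22 - 27) ≡ 1/32 mod 37. 32⁻¹ ≡ 22 (mod 37), so λ ≡ 22.
  x = λ² - 27 - 22 = 484 - 49 ≡ 28; y = λ·(27 - 28) - 15 ≡ 0. → (28, 0)
4P: (28, 0) + (22, 16). λ = (16 - 0)/(22 - 28) ≡ 16/31 mod 37. 31⁻¹ ≡ 6 (mod 37), so λ ≡ 22.
  x = λ² - 28 - 22 = 484 - 50 ≡ 27; y = λ·(28 - 27) - 0 ≡ 22. → (27, 22)
5P: (27, 22) + (22, 16). λ = (16 - 22)/(22 - 27) ≡ 31/32 mod 37. 32⁻¹ ≡ 22 (mod 37), so λ ≡ 16.
  x = λ² - 27 - 22 = 256 - 49 ≡ 22; y = λ·(27 - 22) - 22 ≡ 21. → (22, 21)

(22, 21)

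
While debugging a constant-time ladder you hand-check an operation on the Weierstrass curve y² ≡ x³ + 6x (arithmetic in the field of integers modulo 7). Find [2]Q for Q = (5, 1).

tangent at (5, 1): λ = (3·5² + 6)/(2·1) ≡ 4/2. 2⁻¹ ≡ 4 (mod 7), so λ ≡ 4·4 ≡ 2.
  x = λ² - 5 - 5 = 4 - 10 ≡ 1; y = λ·(5 - 1) - 1 ≡ 0. → (1, 0)

(1, 0)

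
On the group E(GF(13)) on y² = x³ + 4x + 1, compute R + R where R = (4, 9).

(5, 4)

tangent at (4, 9): λ = (3·4² + 4)/(2·9) ≡ 0/5. 5⁻¹ ≡ 8 (mod 13) since 5·8 = 40 ≡ 1, so λ ≡ 0·8 ≡ 0.
  x = λ² - 4 - 4 = 0 - 8 ≡ 5; y = λ·(4 - 5) - 9 ≡ 4. → (5, 4)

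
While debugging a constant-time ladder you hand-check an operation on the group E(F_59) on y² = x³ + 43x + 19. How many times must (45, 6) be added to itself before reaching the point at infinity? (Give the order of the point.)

3

2P: tangent at (45, 6): λ = (3·45² + 43)/(2·6) ≡ 41/12. 12⁻¹ ≡ 5 (mod 59) since 12·5 = 60 ≡ 1, so λ ≡ 41·5 ≡ 28.
  x = λ² - 45 - 45 = 784 - 90 ≡ 45; y = λ·(45 - 45) - 6 ≡ 53. → (45, 53)
3P: (45, 53) + (45, 6): same x and y₁ ≡ -y₂, so the sum is the point at infinity.
3P = the point at infinity, so the order is 3.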